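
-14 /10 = -7 /5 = -1.40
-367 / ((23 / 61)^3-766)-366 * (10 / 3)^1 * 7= -1484640780633 / 173855279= -8539.52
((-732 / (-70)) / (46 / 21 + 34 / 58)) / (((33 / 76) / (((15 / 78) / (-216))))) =-1769 / 229086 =-0.01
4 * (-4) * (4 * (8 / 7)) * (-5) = 2560 / 7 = 365.71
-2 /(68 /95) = -95 /34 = -2.79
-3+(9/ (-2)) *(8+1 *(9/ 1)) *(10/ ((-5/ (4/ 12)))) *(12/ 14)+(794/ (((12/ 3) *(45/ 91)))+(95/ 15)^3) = 1315747/ 1890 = 696.16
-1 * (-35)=35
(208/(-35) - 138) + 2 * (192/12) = -3918/35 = -111.94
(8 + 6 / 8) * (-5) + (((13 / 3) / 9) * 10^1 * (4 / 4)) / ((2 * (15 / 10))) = -13655 / 324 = -42.15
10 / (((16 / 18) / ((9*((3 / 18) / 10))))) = 27 / 16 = 1.69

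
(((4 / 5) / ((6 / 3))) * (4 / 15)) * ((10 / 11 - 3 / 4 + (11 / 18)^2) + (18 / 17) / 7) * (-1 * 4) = -2320112 / 7952175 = -0.29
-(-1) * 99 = 99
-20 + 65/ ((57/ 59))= 47.28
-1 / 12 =-0.08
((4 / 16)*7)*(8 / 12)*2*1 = 7 / 3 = 2.33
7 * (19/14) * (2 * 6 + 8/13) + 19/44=120.28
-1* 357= -357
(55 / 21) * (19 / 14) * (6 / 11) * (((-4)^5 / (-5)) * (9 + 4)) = 252928 / 49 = 5161.80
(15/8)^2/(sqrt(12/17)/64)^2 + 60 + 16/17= 347836/17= 20460.94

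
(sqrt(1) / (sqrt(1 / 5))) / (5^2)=sqrt(5) / 25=0.09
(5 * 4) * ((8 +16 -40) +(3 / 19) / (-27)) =-320.12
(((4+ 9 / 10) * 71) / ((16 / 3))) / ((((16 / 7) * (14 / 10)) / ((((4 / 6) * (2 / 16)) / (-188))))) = -3479 / 385024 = -0.01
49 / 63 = 7 / 9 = 0.78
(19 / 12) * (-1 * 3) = -19 / 4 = -4.75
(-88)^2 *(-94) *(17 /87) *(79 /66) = -44437184 /261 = -170257.41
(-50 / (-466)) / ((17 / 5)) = 125 / 3961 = 0.03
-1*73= -73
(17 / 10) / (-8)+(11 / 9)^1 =727 / 720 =1.01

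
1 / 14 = 0.07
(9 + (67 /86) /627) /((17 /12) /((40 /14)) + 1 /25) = 97073000 /5778641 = 16.80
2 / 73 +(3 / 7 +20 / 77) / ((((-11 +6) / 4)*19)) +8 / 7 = 87062 / 76285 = 1.14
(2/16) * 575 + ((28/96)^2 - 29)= 24745/576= 42.96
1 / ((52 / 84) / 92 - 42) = -1932 / 81131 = -0.02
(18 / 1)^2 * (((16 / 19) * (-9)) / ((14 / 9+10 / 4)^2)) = -15116544 / 101251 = -149.30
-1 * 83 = -83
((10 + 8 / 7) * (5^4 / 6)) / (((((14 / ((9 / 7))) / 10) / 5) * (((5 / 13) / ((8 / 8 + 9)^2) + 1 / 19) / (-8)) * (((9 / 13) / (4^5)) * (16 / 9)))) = -6678880000000 / 10633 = -628127527.51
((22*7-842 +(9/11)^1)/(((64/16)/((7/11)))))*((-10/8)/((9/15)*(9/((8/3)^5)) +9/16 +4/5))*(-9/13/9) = -7.49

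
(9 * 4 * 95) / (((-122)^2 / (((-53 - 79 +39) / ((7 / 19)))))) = -1510785 / 26047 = -58.00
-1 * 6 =-6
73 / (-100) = -73 / 100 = -0.73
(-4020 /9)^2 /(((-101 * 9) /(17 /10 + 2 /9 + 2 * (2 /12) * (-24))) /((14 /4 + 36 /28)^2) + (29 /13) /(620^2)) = 30552.11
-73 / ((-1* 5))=73 / 5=14.60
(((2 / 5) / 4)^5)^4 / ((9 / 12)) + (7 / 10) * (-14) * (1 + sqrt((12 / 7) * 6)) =-42 * sqrt(14) / 5 -734999999999999999999 / 75000000000000000000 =-41.23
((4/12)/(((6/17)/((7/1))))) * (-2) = -119/9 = -13.22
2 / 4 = 1 / 2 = 0.50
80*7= 560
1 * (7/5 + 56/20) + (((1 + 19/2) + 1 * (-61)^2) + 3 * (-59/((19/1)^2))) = 13484107/3610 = 3735.21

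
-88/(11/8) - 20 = -84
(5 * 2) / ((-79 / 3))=-30 / 79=-0.38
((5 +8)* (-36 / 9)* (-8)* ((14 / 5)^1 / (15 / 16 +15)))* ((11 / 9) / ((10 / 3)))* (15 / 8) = 64064 / 1275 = 50.25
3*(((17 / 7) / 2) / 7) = 51 / 98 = 0.52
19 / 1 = 19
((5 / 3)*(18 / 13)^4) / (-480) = -729 / 57122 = -0.01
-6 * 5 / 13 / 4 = -15 / 26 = -0.58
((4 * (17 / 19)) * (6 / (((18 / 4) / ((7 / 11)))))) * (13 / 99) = 24752 / 62073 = 0.40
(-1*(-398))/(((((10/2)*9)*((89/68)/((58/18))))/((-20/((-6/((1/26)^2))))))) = 392428/3654963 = 0.11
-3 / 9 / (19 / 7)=-7 / 57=-0.12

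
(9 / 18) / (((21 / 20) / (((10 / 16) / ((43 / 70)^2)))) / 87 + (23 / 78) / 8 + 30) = 39585000 / 2378595013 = 0.02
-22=-22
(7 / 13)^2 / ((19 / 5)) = 245 / 3211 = 0.08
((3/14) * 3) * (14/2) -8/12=23/6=3.83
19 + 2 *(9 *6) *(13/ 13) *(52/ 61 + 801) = 5283763/ 61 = 86619.07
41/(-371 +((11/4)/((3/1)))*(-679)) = -0.04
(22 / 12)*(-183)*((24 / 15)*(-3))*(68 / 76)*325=468287.37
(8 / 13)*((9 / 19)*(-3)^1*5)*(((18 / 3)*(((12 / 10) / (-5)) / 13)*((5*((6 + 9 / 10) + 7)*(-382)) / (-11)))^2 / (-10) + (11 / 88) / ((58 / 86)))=2860960276287747 / 91547616875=31251.06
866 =866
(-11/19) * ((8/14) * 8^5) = -1441792/133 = -10840.54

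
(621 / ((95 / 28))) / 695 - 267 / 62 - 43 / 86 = -9298697 / 2046775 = -4.54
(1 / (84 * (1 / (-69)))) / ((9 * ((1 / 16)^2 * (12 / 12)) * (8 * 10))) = -92 / 315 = -0.29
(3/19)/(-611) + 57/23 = 661644/267007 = 2.48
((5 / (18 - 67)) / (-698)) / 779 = 5 / 26643358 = 0.00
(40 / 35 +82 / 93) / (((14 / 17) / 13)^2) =32186219 / 63798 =504.50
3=3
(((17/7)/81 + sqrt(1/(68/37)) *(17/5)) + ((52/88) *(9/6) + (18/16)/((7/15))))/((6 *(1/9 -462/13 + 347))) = 39 *sqrt(629)/729080 + 2158091/1212605856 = 0.00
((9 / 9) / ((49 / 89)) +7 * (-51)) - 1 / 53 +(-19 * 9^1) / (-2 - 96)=-1835859 / 5194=-353.46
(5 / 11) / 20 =1 / 44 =0.02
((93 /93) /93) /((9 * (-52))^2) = 1 /20369232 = 0.00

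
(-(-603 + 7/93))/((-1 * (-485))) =56072/45105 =1.24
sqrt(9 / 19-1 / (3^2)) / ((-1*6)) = -sqrt(1178) / 342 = -0.10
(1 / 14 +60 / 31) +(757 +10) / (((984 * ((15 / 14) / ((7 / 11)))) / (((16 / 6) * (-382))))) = -12408589973 / 26424090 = -469.59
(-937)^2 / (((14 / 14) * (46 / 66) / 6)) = 173837862 / 23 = 7558167.91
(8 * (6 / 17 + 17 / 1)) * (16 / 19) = 37760 / 323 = 116.90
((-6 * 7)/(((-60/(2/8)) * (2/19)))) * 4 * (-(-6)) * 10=399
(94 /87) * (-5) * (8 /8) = -470 /87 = -5.40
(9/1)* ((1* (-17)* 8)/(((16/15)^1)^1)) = -1147.50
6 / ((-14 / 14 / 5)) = -30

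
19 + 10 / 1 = 29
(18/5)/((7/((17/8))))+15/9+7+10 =8299/420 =19.76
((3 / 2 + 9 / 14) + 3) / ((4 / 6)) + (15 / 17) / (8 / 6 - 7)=15291 / 2023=7.56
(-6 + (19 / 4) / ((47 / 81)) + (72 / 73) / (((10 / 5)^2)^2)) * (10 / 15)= 10283 / 6862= 1.50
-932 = -932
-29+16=-13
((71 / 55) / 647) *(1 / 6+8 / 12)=71 / 42702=0.00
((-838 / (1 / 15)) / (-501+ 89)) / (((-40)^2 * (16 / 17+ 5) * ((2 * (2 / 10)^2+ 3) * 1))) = 106845 / 102531968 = 0.00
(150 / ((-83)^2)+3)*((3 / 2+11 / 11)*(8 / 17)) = 416340 / 117113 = 3.56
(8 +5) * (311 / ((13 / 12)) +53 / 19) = 71597 / 19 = 3768.26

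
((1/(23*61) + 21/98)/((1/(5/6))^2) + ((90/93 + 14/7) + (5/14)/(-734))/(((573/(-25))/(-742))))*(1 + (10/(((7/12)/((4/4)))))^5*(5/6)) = 3065443916739164578178275/25824952588451688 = 118700853.61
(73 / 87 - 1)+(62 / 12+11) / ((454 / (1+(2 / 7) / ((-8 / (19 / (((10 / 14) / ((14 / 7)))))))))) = -152437 / 789960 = -0.19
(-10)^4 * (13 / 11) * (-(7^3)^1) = -44590000 / 11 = -4053636.36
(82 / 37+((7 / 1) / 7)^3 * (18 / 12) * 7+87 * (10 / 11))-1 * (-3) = 77173 / 814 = 94.81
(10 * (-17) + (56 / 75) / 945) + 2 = -1700992 / 10125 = -168.00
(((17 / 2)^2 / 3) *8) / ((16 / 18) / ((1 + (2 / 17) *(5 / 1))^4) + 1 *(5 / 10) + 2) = 72.99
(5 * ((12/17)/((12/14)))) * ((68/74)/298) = 70/5513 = 0.01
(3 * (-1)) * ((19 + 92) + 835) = -2838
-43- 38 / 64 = -1395 / 32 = -43.59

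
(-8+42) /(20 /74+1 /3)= 3774 /67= 56.33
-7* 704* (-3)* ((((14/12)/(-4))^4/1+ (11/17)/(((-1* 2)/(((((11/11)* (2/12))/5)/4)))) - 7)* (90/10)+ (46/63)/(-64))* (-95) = 96223663327/1088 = 88440867.03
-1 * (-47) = 47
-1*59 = -59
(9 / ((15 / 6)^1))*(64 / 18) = 64 / 5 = 12.80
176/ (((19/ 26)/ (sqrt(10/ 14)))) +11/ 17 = 11/ 17 +4576 * sqrt(35)/ 133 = 204.20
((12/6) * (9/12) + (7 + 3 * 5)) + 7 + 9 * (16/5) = 593/10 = 59.30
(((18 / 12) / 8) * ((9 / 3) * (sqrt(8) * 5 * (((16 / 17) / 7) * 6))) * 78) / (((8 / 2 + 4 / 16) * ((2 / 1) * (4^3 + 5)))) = 0.85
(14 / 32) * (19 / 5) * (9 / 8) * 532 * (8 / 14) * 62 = 705033 / 20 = 35251.65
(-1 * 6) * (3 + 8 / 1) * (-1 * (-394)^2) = 10245576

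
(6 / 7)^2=36 / 49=0.73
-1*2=-2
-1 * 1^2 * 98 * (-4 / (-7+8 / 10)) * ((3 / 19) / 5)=-1176 / 589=-2.00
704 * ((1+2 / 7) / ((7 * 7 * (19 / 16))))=101376 / 6517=15.56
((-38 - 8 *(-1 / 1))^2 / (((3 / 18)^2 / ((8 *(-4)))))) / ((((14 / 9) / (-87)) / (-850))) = -345021120000 / 7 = -49288731428.57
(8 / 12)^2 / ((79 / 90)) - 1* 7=-513 / 79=-6.49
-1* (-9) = 9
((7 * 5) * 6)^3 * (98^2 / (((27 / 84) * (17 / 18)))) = 4980788064000 / 17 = 292987533176.47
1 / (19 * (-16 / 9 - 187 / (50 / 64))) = -225 / 1030864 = -0.00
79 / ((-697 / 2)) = -158 / 697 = -0.23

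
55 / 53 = 1.04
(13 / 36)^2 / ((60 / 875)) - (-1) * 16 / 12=50311 / 15552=3.24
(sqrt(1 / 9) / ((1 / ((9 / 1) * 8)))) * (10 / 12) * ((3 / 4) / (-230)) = -3 / 46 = -0.07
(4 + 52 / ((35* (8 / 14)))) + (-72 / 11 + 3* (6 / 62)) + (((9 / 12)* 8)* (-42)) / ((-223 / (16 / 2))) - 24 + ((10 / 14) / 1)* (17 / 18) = -667832981 / 47907090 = -13.94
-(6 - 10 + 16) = -12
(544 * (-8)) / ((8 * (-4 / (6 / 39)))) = 272 / 13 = 20.92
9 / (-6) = -3 / 2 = -1.50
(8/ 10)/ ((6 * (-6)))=-1/ 45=-0.02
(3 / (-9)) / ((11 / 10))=-10 / 33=-0.30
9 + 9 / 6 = 21 / 2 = 10.50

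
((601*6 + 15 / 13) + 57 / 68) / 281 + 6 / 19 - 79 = -310764145 / 4719676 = -65.84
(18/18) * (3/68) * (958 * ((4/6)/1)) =28.18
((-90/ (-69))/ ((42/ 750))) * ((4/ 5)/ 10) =1.86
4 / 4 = 1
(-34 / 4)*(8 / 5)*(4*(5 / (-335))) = 272 / 335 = 0.81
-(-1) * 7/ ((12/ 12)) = 7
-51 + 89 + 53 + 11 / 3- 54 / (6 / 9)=41 / 3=13.67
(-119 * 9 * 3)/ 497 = -459/ 71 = -6.46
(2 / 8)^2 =1 / 16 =0.06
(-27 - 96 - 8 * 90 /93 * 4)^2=22781529 /961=23706.07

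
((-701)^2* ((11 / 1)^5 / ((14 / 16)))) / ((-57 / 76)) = -2532499918432 / 21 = -120595234211.05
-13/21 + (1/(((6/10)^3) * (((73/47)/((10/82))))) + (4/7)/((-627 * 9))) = -30224176/118226493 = -0.26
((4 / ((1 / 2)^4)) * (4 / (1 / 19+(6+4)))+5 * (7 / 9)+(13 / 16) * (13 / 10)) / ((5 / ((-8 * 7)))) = -58549897 / 171900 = -340.60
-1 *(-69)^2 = -4761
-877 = -877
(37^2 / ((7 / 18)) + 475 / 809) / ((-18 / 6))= -1173.62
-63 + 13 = -50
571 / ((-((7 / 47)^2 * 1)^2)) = -2786297851 / 2401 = -1160473.91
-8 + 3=-5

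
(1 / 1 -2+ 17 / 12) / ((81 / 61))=305 / 972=0.31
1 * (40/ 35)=8/ 7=1.14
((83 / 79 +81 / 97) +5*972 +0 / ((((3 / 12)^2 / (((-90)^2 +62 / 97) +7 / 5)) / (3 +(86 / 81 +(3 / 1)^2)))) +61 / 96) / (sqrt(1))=3577103923 / 735648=4862.52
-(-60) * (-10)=-600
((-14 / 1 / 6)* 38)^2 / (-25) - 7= -321.47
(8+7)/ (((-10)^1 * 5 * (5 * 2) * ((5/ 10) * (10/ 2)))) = -3/ 250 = -0.01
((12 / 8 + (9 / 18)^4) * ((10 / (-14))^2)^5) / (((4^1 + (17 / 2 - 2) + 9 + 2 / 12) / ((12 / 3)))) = 732421875 / 66664158764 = 0.01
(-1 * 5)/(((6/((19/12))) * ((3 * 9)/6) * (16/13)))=-1235/5184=-0.24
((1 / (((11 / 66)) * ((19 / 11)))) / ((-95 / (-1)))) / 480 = 11 / 144400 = 0.00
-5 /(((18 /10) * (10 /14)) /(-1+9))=-31.11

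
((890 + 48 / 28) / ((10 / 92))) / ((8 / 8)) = 287132 / 35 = 8203.77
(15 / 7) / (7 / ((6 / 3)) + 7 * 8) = 30 / 833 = 0.04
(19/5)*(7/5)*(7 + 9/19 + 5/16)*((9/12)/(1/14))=347949/800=434.94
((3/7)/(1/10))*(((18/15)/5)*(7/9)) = 4/5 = 0.80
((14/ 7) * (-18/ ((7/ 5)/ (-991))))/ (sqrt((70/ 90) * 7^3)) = 535140/ 343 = 1560.17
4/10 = 2/5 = 0.40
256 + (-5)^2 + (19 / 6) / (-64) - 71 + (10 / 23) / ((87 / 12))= 53789567 / 256128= 210.01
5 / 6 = 0.83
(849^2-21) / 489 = 240260 / 163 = 1473.99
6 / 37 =0.16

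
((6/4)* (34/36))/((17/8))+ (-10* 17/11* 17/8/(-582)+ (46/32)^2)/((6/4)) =2559025/1229184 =2.08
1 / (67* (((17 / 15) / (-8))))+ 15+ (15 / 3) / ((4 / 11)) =130505 / 4556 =28.64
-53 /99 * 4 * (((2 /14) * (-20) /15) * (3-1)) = 1696 /2079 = 0.82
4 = 4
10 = 10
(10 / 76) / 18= 5 / 684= 0.01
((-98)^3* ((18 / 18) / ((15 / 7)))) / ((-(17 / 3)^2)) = 19765032 / 1445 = 13678.22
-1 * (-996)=996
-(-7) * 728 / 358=2548 / 179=14.23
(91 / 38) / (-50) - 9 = -17191 / 1900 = -9.05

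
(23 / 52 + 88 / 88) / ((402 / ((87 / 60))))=145 / 27872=0.01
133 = 133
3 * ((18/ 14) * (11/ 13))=297/ 91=3.26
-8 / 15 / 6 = -4 / 45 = -0.09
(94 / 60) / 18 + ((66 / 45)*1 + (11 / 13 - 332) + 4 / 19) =-43933987 / 133380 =-329.39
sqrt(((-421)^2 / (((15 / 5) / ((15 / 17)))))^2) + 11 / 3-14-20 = 2657068 / 51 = 52099.37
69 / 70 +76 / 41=8149 / 2870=2.84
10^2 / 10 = 10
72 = 72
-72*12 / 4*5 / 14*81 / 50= -4374 / 35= -124.97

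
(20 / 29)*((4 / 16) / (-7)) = -5 / 203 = -0.02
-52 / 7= -7.43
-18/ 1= -18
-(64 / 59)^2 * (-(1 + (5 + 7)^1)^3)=8998912 / 3481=2585.15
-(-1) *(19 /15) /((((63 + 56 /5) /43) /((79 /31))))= 64543 /34503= 1.87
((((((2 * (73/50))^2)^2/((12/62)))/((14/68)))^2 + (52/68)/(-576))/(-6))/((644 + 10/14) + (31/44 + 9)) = -2680560981915058475873057/3162185024414062500000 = -847.69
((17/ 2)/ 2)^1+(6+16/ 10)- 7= 97/ 20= 4.85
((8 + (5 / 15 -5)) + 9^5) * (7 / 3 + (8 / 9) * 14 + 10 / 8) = 102219589 / 108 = 946477.68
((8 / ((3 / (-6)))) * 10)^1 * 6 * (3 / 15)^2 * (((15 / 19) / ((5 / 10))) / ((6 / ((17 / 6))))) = -544 / 19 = -28.63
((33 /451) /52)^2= 0.00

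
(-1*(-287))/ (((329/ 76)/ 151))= 470516/ 47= 10010.98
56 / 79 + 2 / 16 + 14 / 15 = 16753 / 9480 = 1.77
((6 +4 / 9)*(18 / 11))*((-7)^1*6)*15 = -73080 / 11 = -6643.64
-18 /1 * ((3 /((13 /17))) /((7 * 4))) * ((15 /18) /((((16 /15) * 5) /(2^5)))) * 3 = -6885 /182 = -37.83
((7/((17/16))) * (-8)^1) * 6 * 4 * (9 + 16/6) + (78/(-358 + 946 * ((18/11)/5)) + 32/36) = -273221699/18513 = -14758.37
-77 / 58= -1.33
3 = 3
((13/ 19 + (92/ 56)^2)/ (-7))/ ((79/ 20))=-62995/ 514843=-0.12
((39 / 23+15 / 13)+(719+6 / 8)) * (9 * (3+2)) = 38890305 / 1196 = 32516.98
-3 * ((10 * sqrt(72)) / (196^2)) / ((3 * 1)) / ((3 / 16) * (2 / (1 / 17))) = -10 * sqrt(2) / 40817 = -0.00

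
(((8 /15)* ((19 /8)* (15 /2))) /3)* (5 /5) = 19 /6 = 3.17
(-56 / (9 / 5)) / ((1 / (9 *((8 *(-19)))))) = 42560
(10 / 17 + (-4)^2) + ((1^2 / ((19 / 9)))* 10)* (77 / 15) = 13212 / 323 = 40.90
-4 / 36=-1 / 9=-0.11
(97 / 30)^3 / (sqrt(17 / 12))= 912673 * sqrt(51) / 229500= 28.40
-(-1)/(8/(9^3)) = 729/8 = 91.12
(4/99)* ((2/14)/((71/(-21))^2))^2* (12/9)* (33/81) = 784/228705129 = 0.00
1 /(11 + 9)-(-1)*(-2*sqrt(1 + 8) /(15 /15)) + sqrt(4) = -79 /20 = -3.95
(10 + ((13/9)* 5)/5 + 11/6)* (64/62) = 3824/279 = 13.71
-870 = -870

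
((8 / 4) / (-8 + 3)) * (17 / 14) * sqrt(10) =-17 * sqrt(10) / 35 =-1.54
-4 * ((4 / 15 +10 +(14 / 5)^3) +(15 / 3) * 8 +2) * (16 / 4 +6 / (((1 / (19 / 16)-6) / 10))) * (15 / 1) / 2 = 424864 / 25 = 16994.56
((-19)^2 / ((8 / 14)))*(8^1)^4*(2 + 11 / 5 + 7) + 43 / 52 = 7535231191 / 260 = 28981658.43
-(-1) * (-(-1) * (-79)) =-79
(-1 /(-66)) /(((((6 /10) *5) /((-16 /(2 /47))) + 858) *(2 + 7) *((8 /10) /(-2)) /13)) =-1222 /19162737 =-0.00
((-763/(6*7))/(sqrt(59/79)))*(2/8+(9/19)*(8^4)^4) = -2802795991729708.56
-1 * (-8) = 8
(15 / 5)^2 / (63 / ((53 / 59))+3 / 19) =3021 / 23594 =0.13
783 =783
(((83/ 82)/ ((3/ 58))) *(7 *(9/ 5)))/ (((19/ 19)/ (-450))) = -4549230/ 41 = -110956.83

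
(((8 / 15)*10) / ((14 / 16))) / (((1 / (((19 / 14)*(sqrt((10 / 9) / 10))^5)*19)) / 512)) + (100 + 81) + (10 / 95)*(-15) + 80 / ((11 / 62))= 7178161651 / 7465689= 961.49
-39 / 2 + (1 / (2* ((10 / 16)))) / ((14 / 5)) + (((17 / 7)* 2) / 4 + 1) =-17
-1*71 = -71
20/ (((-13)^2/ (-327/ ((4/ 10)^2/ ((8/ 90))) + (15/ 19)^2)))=-21.43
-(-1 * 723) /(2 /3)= 2169 /2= 1084.50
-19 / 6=-3.17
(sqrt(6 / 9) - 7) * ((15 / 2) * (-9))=945 / 2 - 45 * sqrt(6) / 2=417.39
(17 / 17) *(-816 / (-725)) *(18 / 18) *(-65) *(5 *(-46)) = 487968 / 29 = 16826.48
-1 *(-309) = 309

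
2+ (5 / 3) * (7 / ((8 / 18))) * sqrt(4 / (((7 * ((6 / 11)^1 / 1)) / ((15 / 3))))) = 2+ 5 * sqrt(2310) / 4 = 62.08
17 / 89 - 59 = -5234 / 89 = -58.81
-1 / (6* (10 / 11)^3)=-1331 / 6000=-0.22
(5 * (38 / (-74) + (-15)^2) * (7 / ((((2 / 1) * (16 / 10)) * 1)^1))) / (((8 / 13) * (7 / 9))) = 5129.87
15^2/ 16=225/ 16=14.06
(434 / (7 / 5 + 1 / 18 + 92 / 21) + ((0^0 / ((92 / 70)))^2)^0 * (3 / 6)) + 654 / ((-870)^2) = 17362130284 / 231926775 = 74.86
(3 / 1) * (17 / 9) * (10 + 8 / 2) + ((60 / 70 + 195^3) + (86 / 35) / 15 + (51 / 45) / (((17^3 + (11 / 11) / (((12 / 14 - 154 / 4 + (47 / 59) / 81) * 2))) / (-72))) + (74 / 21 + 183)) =24078450030165957046 / 3247200185775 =7415141.86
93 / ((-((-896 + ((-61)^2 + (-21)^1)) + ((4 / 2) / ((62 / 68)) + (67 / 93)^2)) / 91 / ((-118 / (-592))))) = -0.60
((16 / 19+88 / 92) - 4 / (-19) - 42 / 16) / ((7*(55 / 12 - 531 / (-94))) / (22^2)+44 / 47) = -73464666 / 129329713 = -0.57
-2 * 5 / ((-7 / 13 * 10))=13 / 7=1.86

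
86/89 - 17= -1427/89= -16.03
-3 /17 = -0.18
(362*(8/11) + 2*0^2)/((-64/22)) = -181/2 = -90.50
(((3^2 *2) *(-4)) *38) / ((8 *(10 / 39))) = -6669 / 5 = -1333.80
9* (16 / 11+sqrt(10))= 144 / 11+9* sqrt(10)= 41.55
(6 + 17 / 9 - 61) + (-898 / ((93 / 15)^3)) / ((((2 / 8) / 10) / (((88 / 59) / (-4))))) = 48854218 / 15819021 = 3.09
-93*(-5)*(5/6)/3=775/6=129.17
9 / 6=3 / 2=1.50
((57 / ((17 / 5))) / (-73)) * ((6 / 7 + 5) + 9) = -29640 / 8687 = -3.41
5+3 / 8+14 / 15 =757 / 120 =6.31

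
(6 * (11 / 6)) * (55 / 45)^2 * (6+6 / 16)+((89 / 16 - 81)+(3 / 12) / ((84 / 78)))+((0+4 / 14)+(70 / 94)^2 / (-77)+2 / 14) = 2202248047 / 73480176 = 29.97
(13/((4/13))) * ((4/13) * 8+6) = 715/2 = 357.50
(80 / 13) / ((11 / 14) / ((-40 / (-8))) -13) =-5600 / 11687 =-0.48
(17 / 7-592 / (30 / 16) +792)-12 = 49003 / 105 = 466.70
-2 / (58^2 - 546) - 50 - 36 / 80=-1421701 / 28180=-50.45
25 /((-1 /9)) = -225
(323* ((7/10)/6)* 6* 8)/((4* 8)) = 2261/40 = 56.52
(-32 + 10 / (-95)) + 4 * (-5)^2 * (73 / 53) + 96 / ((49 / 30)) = 164.41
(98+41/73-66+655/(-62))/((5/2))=8.80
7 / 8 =0.88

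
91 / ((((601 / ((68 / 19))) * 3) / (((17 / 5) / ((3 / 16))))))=1683136 / 513855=3.28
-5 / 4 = -1.25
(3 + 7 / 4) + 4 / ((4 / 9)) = 55 / 4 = 13.75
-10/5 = -2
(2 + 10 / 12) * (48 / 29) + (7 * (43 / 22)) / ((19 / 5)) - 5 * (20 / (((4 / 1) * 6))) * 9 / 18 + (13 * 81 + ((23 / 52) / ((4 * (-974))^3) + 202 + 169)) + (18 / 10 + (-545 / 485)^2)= 3770223250650419850827291 / 2630505413220191569920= 1433.27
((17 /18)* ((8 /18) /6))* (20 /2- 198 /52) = 2737 /6318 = 0.43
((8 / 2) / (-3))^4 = 256 / 81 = 3.16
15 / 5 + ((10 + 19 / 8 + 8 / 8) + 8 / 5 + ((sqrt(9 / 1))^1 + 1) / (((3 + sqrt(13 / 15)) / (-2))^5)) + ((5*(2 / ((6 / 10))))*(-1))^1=-45371580743 / 101351556120 + 97959600*sqrt(195) / 844596301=1.17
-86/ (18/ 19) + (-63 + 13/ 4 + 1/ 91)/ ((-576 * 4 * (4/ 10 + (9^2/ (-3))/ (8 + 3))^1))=-2868012013/ 31589376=-90.79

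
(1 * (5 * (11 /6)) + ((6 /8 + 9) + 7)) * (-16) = -1244 /3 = -414.67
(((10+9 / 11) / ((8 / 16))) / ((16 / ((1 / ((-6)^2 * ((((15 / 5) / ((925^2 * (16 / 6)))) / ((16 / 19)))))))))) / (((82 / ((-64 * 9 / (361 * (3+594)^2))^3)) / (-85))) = 4537527500800000 / 2027940580711793868837006609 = 0.00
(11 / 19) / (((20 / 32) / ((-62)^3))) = -20972864 / 95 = -220766.99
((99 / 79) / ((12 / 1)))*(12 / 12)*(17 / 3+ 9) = 121 / 79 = 1.53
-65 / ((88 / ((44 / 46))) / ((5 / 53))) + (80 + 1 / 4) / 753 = 24429 / 611938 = 0.04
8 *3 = 24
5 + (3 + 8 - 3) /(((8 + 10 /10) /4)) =77 /9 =8.56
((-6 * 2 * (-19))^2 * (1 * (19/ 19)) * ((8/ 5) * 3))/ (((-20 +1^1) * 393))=-21888/ 655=-33.42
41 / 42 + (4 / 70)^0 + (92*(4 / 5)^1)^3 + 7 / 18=3139688641 / 7875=398690.62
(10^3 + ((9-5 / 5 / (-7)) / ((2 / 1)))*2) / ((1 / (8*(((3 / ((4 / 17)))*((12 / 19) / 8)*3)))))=3242376 / 133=24378.77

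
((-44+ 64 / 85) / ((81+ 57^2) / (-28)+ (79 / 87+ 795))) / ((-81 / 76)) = 113426656 / 1892367495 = 0.06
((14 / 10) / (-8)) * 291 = -50.92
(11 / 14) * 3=33 / 14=2.36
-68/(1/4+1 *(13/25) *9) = -400/29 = -13.79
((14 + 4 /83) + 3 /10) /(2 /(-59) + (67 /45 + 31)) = 6323679 /14303888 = 0.44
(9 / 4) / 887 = 9 / 3548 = 0.00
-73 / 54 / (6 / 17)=-3.83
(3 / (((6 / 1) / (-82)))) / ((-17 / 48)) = 1968 / 17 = 115.76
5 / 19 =0.26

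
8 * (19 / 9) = 152 / 9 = 16.89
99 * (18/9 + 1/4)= 891/4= 222.75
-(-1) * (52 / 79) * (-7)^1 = -364 / 79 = -4.61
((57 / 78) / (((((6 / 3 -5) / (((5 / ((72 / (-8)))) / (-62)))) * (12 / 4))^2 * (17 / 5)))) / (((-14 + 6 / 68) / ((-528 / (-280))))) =-475 / 16447958982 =-0.00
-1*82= -82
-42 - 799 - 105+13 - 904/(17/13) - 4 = -27681/17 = -1628.29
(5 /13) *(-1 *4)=-20 /13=-1.54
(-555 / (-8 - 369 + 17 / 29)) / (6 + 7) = 16095 / 141908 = 0.11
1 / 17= 0.06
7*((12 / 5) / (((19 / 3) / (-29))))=-7308 / 95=-76.93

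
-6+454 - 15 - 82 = 351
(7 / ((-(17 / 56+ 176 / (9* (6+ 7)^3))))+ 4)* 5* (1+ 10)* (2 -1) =-350186540 / 345997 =-1012.11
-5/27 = -0.19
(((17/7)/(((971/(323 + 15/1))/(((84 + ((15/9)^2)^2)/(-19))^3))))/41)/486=-171737801183/35988393204351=-0.00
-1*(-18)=18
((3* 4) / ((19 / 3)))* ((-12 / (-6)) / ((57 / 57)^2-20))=-0.20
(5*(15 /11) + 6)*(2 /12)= 2.14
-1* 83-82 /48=-2033 /24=-84.71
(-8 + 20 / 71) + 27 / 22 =-10139 / 1562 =-6.49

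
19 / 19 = 1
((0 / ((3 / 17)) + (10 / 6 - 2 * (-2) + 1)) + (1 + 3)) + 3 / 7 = 233 / 21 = 11.10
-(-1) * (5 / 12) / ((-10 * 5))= -1 / 120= -0.01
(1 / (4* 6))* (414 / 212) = 69 / 848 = 0.08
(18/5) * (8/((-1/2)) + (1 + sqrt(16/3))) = -54 + 24 * sqrt(3)/5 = -45.69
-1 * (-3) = 3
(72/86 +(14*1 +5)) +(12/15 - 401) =-380.36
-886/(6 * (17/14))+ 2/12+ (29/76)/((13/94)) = -118.68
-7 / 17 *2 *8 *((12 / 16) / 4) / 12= -7 / 68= -0.10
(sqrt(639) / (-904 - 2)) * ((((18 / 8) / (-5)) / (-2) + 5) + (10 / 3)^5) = -4050787 * sqrt(71) / 2935440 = -11.63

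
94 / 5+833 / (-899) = 80341 / 4495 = 17.87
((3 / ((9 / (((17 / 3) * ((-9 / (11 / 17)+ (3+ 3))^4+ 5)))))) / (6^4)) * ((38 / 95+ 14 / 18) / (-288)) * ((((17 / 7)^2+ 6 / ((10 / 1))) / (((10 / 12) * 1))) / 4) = -5142561220417 / 112966090776000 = -0.05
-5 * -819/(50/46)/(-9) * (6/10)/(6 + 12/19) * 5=-189.37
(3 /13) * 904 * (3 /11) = 56.90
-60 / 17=-3.53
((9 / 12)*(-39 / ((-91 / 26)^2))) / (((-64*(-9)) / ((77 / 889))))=-143 / 398272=-0.00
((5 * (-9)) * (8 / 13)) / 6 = -60 / 13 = -4.62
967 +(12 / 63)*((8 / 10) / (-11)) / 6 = 3350647 / 3465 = 967.00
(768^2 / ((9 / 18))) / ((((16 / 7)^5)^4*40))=718130396678508009 / 368934881474191032320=0.00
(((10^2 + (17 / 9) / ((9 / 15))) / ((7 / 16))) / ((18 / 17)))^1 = 378760 / 1701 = 222.67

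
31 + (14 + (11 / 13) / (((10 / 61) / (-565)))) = -74653 / 26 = -2871.27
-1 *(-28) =28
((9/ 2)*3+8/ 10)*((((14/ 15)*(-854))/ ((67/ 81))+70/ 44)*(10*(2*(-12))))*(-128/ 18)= -23595982592/ 1005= -23478589.64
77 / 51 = 1.51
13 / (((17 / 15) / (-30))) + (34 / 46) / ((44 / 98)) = -2945939 / 8602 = -342.47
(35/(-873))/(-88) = 35/76824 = 0.00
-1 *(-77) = 77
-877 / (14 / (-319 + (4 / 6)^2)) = 2514359 / 126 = 19955.23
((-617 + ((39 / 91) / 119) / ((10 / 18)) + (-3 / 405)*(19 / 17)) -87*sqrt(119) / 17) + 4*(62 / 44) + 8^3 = -122915537 / 1237005 -87*sqrt(119) / 17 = -155.19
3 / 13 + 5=68 / 13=5.23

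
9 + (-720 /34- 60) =-1227 /17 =-72.18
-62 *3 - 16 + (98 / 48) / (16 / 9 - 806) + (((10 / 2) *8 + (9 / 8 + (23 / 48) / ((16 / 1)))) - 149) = -123026845 / 397056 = -309.85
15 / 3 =5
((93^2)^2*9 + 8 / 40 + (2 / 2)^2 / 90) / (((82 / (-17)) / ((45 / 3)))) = -1030067618093 / 492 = -2093633370.11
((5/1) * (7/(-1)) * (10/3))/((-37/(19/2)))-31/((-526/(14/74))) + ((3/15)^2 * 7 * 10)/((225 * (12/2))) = 1968437359/65684250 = 29.97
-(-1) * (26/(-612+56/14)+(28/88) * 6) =6241/3344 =1.87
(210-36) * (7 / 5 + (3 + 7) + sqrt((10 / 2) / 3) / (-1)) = 9918 / 5-58 * sqrt(15) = 1758.97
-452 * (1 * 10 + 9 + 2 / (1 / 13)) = -20340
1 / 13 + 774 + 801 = 20476 / 13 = 1575.08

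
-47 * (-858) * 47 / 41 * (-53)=-100452066 / 41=-2450050.39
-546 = -546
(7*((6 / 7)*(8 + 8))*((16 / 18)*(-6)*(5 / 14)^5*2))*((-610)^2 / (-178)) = 18605000000 / 1495823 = 12437.97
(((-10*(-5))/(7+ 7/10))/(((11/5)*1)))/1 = 2500/847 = 2.95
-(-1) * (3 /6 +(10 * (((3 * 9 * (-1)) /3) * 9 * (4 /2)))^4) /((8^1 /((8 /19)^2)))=55099802880004 /361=152631032908.60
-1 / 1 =-1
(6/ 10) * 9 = 5.40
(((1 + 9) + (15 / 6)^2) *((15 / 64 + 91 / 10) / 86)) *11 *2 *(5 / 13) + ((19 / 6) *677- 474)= 55637431 / 33024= 1684.76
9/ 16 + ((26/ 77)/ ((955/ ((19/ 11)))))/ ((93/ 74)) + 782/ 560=2358392227/ 1203620880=1.96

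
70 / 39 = 1.79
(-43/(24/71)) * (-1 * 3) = 3053/8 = 381.62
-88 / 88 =-1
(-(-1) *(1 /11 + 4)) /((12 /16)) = 60 /11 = 5.45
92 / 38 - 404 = -7630 / 19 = -401.58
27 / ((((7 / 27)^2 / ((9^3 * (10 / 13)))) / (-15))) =-3378863.50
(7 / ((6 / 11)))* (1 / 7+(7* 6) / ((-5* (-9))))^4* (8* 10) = 14348167768 / 10418625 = 1377.17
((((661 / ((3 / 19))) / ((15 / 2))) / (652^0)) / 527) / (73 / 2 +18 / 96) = 401888 / 13920705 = 0.03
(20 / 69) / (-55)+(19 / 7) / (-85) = -16801 / 451605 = -0.04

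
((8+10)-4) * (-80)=-1120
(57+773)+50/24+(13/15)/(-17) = 282891/340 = 832.03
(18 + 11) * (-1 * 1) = -29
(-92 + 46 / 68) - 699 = -26871 / 34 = -790.32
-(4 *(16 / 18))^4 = -1048576 / 6561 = -159.82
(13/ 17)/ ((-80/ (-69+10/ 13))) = 887/ 1360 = 0.65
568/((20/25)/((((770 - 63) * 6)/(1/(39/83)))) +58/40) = 187937568/479903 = 391.62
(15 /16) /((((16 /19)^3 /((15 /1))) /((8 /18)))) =10.47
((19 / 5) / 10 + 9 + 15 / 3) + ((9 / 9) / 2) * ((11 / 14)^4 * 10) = 15640677 / 960400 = 16.29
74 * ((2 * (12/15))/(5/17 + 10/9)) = 90576/1075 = 84.26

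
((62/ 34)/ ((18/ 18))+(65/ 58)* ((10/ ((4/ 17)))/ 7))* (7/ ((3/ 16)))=158796/ 493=322.10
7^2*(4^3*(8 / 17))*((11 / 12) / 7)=9856 / 51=193.25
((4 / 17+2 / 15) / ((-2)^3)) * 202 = -4747 / 510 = -9.31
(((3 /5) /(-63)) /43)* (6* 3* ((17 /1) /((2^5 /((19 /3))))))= -323 /24080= -0.01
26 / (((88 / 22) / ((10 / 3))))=21.67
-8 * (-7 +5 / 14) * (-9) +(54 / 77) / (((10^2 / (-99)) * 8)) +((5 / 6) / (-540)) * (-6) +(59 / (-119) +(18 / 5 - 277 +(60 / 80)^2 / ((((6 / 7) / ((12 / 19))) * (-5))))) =-18371287213 / 24418800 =-752.34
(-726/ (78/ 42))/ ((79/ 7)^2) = -249018/ 81133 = -3.07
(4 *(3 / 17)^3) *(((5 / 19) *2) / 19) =1080 / 1773593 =0.00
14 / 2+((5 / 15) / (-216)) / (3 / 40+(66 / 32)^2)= 3141587 / 448821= 7.00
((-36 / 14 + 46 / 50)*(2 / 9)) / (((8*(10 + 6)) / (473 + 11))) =-34969 / 25200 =-1.39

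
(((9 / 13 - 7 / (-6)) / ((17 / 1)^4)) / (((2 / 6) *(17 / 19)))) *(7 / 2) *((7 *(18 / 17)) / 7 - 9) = -2603475 / 1255153588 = -0.00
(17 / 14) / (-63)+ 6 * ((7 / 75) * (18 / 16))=26933 / 44100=0.61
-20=-20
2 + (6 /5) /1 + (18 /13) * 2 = 388 /65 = 5.97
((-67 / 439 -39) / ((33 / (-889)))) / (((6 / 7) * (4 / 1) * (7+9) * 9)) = 26740231 / 12516768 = 2.14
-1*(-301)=301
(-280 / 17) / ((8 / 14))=-490 / 17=-28.82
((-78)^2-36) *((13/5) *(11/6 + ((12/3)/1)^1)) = 91728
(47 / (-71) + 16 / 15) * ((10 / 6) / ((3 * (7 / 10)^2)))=0.46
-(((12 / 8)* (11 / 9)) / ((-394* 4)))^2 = -121 / 89415936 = -0.00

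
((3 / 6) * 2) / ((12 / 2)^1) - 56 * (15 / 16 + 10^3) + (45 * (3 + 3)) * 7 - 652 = -164443 / 3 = -54814.33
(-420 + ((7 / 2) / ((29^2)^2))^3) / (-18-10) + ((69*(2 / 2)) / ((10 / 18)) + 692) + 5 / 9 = 831.76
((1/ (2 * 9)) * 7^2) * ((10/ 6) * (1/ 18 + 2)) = 9065/ 972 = 9.33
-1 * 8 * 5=-40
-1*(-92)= 92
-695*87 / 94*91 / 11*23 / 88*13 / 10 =-329038437 / 181984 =-1808.06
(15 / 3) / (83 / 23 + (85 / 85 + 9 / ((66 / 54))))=1265 / 3029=0.42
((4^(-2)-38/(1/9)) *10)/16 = -27355/128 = -213.71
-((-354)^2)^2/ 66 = -2617349976/ 11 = -237940906.91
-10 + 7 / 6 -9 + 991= 5839 / 6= 973.17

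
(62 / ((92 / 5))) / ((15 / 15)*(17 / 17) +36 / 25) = 3875 / 2806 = 1.38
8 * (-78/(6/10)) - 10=-1050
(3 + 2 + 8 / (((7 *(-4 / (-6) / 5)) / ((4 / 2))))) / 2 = 155 / 14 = 11.07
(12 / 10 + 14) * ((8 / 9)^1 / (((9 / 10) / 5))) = 75.06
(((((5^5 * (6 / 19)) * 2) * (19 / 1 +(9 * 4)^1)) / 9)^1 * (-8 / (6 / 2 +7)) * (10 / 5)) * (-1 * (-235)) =-258500000 / 57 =-4535087.72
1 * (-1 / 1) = -1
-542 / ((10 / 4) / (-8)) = 8672 / 5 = 1734.40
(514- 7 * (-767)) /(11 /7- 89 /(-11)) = 150997 /248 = 608.86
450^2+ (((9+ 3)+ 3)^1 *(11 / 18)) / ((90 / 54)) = 405011 / 2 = 202505.50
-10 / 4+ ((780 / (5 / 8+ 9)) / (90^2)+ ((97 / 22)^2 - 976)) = -438650249 / 457380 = -959.05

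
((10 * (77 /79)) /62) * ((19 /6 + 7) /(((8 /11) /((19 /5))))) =981673 /117552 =8.35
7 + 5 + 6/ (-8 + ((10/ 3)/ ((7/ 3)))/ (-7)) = 755/ 67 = 11.27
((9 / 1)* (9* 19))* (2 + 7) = 13851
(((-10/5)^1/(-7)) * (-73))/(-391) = 0.05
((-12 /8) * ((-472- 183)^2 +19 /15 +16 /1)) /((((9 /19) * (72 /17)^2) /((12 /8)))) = -17669033147 /155520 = -113612.61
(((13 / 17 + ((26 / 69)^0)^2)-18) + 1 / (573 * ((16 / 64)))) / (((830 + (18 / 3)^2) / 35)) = -2766400 / 4217853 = -0.66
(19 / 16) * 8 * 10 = 95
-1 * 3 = -3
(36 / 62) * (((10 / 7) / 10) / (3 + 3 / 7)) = 3 / 124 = 0.02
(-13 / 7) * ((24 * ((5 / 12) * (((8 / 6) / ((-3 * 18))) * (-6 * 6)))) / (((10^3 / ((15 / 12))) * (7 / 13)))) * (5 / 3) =-169 / 2646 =-0.06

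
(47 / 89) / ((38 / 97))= 4559 / 3382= 1.35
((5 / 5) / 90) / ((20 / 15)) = 1 / 120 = 0.01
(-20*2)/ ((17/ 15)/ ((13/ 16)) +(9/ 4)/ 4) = -124800/ 6107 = -20.44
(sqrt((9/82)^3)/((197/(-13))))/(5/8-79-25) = 702 * sqrt(82)/273866839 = 0.00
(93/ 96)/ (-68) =-31/ 2176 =-0.01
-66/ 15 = -22/ 5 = -4.40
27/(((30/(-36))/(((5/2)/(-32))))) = 81/32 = 2.53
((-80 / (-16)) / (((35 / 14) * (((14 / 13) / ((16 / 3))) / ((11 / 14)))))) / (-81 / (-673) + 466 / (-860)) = -2315120 / 125391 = -18.46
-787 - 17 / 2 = -1591 / 2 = -795.50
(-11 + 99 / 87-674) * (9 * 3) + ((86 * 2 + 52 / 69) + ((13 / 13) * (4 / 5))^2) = -915001384 / 50025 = -18290.88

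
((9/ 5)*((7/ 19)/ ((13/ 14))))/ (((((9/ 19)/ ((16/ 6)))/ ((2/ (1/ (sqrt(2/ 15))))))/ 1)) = 1568*sqrt(30)/ 2925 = 2.94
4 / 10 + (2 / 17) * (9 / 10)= 43 / 85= 0.51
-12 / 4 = -3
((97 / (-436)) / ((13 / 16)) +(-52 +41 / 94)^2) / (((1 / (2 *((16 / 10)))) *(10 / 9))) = 119832235866 / 15650765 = 7656.64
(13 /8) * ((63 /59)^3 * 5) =16253055 /1643032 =9.89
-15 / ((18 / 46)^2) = -97.96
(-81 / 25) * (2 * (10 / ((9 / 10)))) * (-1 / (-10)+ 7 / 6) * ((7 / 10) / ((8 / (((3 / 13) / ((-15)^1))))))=399 / 3250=0.12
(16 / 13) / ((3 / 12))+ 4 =116 / 13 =8.92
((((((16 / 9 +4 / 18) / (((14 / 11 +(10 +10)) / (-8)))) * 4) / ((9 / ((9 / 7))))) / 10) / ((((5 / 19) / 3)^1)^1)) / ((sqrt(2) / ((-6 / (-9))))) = -3344 * sqrt(2) / 20475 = -0.23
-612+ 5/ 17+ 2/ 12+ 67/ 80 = -2491663/ 4080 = -610.70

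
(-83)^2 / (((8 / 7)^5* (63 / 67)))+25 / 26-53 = 3705.74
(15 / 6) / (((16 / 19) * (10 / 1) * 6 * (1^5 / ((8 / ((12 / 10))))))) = 95 / 288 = 0.33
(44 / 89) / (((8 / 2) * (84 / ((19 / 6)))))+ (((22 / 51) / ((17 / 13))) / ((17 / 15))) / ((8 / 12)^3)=217513087 / 220377528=0.99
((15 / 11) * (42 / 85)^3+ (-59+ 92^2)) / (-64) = -11356007639 / 86468800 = -131.33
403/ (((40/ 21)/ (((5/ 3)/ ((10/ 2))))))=2821/ 40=70.52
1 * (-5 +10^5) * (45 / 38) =4499775 / 38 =118415.13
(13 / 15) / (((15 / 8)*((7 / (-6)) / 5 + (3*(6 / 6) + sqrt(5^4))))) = 208 / 12495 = 0.02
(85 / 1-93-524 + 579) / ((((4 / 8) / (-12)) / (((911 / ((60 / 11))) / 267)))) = -941974 / 1335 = -705.60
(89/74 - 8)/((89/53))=-26659/6586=-4.05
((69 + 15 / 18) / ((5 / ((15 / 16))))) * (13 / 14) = 5447 / 448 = 12.16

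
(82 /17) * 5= 410 /17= 24.12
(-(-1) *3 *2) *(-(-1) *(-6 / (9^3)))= -4 / 81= -0.05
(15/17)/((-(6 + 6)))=-5/68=-0.07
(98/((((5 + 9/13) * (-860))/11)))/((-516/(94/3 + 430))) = 1212211/6157170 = 0.20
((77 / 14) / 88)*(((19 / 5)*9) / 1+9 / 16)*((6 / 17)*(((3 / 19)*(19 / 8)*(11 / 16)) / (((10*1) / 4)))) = 275319 / 3481600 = 0.08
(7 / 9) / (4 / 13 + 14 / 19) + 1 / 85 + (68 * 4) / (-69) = -14461279 / 4539510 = -3.19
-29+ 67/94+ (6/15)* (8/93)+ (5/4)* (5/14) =-34031693/1223880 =-27.81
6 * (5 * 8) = 240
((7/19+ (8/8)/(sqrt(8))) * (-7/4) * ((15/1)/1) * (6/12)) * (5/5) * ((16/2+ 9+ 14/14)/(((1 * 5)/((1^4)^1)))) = -1323/76 - 189 * sqrt(2)/16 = -34.11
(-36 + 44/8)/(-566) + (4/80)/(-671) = 0.05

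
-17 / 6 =-2.83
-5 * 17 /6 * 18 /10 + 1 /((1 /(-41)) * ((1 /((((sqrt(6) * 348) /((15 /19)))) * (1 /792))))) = -22591 * sqrt(6) /990 - 51 /2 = -81.40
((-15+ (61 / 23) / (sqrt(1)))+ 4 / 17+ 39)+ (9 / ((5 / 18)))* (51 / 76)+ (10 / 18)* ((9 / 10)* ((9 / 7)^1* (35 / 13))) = 24318254 / 482885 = 50.36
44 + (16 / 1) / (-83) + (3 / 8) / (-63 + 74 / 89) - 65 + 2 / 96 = -466835983 / 22043472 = -21.18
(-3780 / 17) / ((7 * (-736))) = 135 / 3128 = 0.04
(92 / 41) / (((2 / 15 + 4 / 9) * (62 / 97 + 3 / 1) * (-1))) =-200790 / 188149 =-1.07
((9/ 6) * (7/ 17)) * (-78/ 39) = -21/ 17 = -1.24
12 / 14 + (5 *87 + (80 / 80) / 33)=100690 / 231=435.89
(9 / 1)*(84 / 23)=32.87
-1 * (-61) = 61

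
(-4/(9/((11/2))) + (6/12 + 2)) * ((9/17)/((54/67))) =67/1836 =0.04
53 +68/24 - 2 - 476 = -2533/6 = -422.17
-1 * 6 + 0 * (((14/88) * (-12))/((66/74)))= -6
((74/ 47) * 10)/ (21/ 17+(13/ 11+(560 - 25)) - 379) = 34595/ 348082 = 0.10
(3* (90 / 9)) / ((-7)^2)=30 / 49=0.61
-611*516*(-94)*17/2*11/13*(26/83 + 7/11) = 16800160716/83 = 202411574.89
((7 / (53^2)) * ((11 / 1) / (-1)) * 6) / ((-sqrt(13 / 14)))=462 * sqrt(182) / 36517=0.17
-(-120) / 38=60 / 19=3.16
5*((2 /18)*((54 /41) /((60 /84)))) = 1.02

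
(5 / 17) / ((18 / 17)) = 5 / 18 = 0.28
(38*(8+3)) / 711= 418 / 711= 0.59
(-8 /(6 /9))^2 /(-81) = -16 /9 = -1.78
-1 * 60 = -60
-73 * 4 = -292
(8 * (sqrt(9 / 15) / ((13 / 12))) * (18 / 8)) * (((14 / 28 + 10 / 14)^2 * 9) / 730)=70227 * sqrt(15) / 1162525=0.23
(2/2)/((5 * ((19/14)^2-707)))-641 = -641.00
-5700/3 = -1900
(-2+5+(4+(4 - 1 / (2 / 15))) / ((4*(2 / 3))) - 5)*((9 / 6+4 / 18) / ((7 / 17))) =-15283 / 2016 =-7.58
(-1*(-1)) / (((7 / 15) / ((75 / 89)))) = 1125 / 623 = 1.81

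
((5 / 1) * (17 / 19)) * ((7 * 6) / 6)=595 / 19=31.32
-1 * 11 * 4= -44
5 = 5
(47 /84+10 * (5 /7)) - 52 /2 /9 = 4.81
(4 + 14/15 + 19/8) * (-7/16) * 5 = -6139/384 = -15.99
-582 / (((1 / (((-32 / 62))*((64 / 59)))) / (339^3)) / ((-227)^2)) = 1196392688545056768 / 1829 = 654123941249347.60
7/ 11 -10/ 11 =-3/ 11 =-0.27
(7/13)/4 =7/52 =0.13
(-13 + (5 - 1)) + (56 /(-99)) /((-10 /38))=-3391 /495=-6.85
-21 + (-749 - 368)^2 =1247668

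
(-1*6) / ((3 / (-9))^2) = -54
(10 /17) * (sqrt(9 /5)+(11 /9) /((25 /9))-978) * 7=-342146 /85+42 * sqrt(5) /17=-4019.72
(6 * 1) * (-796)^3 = -3026150016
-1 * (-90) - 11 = 79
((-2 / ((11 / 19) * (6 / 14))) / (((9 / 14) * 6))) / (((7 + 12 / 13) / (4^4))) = -6196736 / 91773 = -67.52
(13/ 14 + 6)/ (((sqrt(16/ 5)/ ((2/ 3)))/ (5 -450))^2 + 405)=96042125/ 5614009254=0.02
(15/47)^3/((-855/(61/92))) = -4575/181482604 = -0.00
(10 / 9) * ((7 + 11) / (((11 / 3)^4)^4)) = 860934420 / 45949729863572161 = 0.00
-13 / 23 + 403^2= 3735394 / 23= 162408.43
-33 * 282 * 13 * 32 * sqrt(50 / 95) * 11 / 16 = -2661516 * sqrt(190) / 19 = -1930866.65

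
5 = 5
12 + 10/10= 13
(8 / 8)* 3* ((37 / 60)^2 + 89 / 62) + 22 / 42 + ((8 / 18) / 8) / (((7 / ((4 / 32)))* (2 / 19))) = 5.98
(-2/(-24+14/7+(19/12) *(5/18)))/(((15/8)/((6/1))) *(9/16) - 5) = -110592/5751395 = -0.02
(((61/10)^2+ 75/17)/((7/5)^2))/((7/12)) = 212271/5831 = 36.40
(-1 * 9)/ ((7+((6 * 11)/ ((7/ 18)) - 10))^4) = -2401/ 206082405369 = -0.00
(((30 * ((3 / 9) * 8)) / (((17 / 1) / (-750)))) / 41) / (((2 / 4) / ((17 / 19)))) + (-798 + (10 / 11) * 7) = -8103532 / 8569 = -945.68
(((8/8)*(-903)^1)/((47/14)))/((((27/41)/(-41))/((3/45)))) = 1116.43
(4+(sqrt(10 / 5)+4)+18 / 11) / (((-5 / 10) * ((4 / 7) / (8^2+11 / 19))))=-455217 / 209 -8589 * sqrt(2) / 38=-2497.72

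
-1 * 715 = -715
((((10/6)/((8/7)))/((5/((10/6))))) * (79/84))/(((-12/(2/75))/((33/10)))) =-869/259200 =-0.00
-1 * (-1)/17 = 1/17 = 0.06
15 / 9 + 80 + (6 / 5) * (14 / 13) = 16177 / 195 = 82.96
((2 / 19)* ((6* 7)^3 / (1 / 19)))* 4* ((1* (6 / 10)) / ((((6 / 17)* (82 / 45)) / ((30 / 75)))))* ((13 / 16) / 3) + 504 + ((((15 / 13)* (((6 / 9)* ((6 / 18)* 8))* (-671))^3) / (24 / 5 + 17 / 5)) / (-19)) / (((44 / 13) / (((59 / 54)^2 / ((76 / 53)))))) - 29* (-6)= 41330561395022092 / 13109763735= 3152654.94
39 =39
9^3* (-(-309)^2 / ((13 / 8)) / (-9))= 61871688 / 13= 4759360.62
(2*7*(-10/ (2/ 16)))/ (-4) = 280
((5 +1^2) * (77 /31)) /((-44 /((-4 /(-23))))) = -42 /713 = -0.06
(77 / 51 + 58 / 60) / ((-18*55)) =-421 / 168300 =-0.00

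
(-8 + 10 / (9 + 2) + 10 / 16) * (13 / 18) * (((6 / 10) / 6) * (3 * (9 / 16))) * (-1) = 22191 / 28160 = 0.79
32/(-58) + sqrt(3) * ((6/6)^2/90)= -16/29 + sqrt(3)/90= -0.53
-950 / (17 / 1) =-950 / 17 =-55.88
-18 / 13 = -1.38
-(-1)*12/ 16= 3/ 4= 0.75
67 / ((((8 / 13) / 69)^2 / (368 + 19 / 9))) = 19952246977 / 64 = 311753859.02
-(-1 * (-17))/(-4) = 4.25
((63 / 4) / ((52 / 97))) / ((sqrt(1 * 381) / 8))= 12.04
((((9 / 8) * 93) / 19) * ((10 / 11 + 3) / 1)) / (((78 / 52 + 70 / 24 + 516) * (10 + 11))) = 0.00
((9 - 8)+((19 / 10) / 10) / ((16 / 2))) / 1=819 / 800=1.02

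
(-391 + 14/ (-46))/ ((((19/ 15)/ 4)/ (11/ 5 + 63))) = -35208000/ 437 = -80567.51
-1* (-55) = 55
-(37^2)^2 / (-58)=1874161 / 58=32313.12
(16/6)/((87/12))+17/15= 653/435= 1.50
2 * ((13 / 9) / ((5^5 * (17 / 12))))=104 / 159375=0.00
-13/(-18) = 13/18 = 0.72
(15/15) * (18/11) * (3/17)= 54/187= 0.29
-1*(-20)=20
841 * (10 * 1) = 8410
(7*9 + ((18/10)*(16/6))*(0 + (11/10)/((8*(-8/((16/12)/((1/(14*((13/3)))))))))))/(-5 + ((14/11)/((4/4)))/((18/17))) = -278817/18800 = -14.83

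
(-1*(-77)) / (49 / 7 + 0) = 11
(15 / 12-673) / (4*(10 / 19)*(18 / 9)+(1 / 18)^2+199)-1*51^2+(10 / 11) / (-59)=-2114416917154 / 811887967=-2604.32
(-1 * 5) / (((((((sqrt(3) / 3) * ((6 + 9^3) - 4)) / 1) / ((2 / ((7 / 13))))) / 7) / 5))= -650 * sqrt(3) / 731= -1.54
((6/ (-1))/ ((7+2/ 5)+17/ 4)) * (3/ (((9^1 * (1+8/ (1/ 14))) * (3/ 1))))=-40/ 78987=-0.00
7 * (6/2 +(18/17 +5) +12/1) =2506/17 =147.41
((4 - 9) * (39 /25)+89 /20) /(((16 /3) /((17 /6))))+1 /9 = -9611 /5760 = -1.67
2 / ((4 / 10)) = 5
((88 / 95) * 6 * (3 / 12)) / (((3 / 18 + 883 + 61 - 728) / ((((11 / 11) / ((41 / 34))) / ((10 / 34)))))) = 457776 / 25259075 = 0.02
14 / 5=2.80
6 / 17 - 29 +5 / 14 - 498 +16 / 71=-8889439 / 16898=-526.06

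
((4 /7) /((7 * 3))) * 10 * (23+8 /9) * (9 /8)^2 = 3225 /392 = 8.23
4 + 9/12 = 19/4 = 4.75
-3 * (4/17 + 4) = -216/17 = -12.71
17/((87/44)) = 748/87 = 8.60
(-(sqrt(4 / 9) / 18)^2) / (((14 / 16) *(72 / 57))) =-19 / 15309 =-0.00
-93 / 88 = -1.06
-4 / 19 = -0.21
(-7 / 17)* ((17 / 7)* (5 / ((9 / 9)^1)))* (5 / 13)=-25 / 13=-1.92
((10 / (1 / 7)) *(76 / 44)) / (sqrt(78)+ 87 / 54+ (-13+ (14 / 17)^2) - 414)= -15285706877700 / 53670040449443 - 35990869320 *sqrt(78) / 53670040449443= -0.29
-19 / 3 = -6.33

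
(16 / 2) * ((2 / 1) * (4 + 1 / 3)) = 208 / 3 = 69.33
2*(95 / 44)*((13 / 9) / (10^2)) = 247 / 3960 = 0.06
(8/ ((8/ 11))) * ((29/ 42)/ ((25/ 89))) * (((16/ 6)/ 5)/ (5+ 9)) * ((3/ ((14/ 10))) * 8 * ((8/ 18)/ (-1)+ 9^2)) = 13173424/ 9261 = 1422.46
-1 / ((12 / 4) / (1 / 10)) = -1 / 30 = -0.03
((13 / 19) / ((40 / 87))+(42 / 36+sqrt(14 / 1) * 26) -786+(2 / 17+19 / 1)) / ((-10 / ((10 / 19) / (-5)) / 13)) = -385078967 / 3682200+338 * sqrt(14) / 95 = -91.27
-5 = -5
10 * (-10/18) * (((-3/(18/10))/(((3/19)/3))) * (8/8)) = 4750/27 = 175.93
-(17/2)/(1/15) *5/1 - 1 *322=-1919/2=-959.50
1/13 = 0.08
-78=-78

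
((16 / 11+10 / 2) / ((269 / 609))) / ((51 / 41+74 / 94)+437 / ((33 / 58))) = 249964659 / 13173173176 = 0.02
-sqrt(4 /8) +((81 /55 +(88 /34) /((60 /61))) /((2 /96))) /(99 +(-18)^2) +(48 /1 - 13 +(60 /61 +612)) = 15644361847 /24125805 - sqrt(2) /2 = 647.74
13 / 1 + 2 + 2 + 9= 26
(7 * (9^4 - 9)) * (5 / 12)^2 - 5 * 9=15835 / 2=7917.50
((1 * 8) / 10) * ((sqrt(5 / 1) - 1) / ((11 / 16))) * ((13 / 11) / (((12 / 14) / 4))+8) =19.44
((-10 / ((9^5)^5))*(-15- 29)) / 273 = 440 / 195986150639875756734277977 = 0.00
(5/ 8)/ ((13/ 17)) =85/ 104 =0.82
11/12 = 0.92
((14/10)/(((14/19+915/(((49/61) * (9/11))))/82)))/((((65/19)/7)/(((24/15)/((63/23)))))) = 1868241424/18966202125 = 0.10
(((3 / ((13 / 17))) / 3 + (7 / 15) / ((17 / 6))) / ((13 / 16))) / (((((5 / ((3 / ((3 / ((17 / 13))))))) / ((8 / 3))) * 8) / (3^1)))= 26032 / 54925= 0.47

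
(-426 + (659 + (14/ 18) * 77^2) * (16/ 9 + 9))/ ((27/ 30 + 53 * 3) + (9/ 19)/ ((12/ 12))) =867652480/ 2468151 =351.54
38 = 38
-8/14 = -4/7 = -0.57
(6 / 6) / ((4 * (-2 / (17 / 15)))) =-17 / 120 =-0.14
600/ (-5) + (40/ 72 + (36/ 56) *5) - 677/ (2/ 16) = -697061/ 126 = -5532.23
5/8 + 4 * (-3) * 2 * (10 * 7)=-1679.38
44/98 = 22/49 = 0.45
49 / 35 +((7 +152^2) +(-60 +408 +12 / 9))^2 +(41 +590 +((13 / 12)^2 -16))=396279257533 / 720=550387857.68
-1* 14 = -14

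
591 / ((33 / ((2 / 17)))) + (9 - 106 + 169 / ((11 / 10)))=10985 / 187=58.74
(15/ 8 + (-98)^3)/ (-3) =7529521/ 24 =313730.04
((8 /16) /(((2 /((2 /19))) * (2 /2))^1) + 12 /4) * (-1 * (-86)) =4945 /19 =260.26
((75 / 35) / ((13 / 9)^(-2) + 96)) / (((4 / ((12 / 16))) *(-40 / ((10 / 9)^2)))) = -845 / 6574176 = -0.00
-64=-64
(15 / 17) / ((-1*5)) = -3 / 17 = -0.18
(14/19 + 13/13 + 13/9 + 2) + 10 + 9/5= 14519/855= 16.98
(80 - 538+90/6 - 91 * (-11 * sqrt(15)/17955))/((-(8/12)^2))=3987/4 - 143 * sqrt(15)/1140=996.26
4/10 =2/5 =0.40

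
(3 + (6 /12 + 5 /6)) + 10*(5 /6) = 38 /3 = 12.67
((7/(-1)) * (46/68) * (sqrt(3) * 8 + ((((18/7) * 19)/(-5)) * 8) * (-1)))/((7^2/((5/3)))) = -14.82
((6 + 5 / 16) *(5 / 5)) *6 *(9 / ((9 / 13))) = 3939 / 8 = 492.38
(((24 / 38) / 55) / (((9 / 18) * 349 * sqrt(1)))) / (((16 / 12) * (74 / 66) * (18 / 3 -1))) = 54 / 6133675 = 0.00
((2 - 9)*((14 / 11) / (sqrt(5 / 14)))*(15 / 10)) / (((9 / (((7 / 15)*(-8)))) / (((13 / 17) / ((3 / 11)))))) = 35672*sqrt(70) / 11475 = 26.01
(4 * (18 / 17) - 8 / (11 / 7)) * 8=-1280 / 187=-6.84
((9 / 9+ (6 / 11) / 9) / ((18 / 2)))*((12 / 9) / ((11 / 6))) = 280 / 3267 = 0.09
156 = 156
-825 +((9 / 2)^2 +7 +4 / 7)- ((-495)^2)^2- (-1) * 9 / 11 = -18491473437779 / 308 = -60037251421.36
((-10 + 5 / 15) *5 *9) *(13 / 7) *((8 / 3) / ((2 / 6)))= -45240 / 7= -6462.86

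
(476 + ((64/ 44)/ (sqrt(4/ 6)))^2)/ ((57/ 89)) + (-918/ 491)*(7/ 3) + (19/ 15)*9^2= 14331710281/ 16932135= 846.42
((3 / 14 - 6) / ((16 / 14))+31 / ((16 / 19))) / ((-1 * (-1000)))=127 / 4000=0.03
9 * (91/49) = 16.71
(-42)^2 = 1764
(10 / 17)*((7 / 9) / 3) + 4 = 1906 / 459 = 4.15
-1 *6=-6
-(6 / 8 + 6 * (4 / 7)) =-117 / 28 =-4.18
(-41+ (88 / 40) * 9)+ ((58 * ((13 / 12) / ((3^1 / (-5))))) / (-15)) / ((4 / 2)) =-9563 / 540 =-17.71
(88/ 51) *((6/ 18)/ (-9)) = -88/ 1377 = -0.06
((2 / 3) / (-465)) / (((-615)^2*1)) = -2 / 527623875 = -0.00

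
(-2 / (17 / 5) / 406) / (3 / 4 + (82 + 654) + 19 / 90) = -0.00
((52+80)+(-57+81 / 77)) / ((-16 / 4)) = -1464 / 77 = -19.01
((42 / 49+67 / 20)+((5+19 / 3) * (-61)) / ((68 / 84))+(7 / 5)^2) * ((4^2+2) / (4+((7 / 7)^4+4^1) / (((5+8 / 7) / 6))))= -229677921 / 133700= -1717.86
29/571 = 0.05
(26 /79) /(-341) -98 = -2640048 /26939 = -98.00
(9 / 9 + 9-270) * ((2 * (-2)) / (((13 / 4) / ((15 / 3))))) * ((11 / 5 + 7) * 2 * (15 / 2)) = 220800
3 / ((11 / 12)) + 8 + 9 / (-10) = 1141 / 110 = 10.37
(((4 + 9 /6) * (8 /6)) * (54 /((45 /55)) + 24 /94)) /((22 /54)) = 56052 /47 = 1192.60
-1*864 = -864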